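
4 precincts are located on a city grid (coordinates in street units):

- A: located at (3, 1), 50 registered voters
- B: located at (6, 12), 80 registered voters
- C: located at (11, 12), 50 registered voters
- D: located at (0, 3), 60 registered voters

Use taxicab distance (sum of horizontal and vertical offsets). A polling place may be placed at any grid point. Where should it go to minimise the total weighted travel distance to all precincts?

(6, 12)

Manhattan distance separates: Σwᵢ(|x−xᵢ|+|y−yᵢ|) = Σwᵢ|x−xᵢ| + Σwᵢ|y−yᵢ|, so x and y are optimised independently as 1-D weighted medians.
Total weight W = 240; half = 120.
x-coordinate, sorted with cumulative weight:
  x=0 (D, w=60) cum 60
  x=3 (A, w=50) cum 110
  x=6 (B, w=80) cum 190  ← median
  x=11 (C, w=50) cum 240
⇒ x* = 6
y-coordinate, sorted with cumulative weight:
  y=1 (A, w=50) cum 50
  y=3 (D, w=60) cum 110
  y=12 (B, w=80) cum 190  ← median
  y=12 (C, w=50) cum 240
⇒ y* = 12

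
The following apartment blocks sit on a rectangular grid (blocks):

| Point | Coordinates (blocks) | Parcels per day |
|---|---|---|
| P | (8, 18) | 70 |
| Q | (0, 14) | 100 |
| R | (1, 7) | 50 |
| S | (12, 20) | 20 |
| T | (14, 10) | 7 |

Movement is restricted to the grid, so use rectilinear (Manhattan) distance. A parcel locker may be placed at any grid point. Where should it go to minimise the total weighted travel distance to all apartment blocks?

(1, 14)

Manhattan distance separates: Σwᵢ(|x−xᵢ|+|y−yᵢ|) = Σwᵢ|x−xᵢ| + Σwᵢ|y−yᵢ|, so x and y are optimised independently as 1-D weighted medians.
Total weight W = 247; half = 123.5.
x-coordinate, sorted with cumulative weight:
  x=0 (Q, w=100) cum 100
  x=1 (R, w=50) cum 150  ← median
  x=8 (P, w=70) cum 220
  x=12 (S, w=20) cum 240
  x=14 (T, w=7) cum 247
⇒ x* = 1
y-coordinate, sorted with cumulative weight:
  y=7 (R, w=50) cum 50
  y=10 (T, w=7) cum 57
  y=14 (Q, w=100) cum 157  ← median
  y=18 (P, w=70) cum 227
  y=20 (S, w=20) cum 247
⇒ y* = 14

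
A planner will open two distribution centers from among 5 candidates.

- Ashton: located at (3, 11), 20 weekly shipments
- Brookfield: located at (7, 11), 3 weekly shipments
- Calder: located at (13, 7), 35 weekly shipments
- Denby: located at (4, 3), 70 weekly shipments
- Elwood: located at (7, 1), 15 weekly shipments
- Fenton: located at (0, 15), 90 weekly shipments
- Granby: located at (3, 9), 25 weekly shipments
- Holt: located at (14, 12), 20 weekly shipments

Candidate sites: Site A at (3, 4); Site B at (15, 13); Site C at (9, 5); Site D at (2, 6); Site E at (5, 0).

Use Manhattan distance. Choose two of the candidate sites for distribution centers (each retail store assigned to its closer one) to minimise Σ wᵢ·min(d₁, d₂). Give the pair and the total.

{Site B, Site D}, total 2060

Evaluate every pair (each demand assigned to the nearer of the two):
  {Site B, Site D}: total = 2060
  {Site A, Site B}: total = 2120
  {Site C, Site D}: total = 2124
  {Site A, Site C}: total = 2229
  {Site A, Site D}: total = 2265
  {Site D, Site E}: total = 2345
  {Site A, Site E}: total = 2578
  {Site B, Site E}: total = 2740
  {Site B, Site C}: total = 2874
  {Site C, Site E}: total = 2999
Best pair: {Site B, Site D} with total 2060.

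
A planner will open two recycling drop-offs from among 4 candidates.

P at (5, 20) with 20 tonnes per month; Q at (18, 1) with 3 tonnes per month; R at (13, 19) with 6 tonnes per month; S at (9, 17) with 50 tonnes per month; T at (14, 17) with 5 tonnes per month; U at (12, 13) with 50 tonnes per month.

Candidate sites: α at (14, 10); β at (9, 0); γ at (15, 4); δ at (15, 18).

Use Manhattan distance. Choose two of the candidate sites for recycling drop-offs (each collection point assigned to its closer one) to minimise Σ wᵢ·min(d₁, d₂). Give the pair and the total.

{α, δ}, total 907

Evaluate every pair (each demand assigned to the nearer of the two):
  {α, δ}: total = 907
  {γ, δ}: total = 1036
  {β, δ}: total = 1048
  {α, γ}: total = 1343
  {α, β}: total = 1355
  {β, γ}: total = 2120
Best pair: {α, δ} with total 907.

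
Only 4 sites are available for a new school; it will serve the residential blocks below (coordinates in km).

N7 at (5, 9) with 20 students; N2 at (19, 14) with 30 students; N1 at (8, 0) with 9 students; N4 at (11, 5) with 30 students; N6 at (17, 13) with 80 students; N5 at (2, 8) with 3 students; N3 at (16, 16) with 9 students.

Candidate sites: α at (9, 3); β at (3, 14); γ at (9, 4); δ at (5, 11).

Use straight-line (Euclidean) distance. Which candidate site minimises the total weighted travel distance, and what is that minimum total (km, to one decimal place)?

γ, total 1769.1 km

Total weighted distance at each candidate:
  α (9, 3): total = 1886.7
  β (3, 14): total = 2342.2
  γ (9, 4): total = 1769.1
  δ (5, 11): total = 1921.4
Minimum is at γ with total 1769.1 km.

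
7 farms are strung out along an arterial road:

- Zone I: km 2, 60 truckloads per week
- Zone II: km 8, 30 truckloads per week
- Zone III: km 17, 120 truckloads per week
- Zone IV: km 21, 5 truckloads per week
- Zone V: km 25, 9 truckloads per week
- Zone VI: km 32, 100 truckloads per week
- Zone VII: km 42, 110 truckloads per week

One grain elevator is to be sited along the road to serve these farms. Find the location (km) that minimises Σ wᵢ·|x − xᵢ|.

For a sum of weighted absolute distances on a line, the optimum is the weighted median (not the mean). Total weight W = 434; half-weight = 217.
Sort by position and accumulate weight:
  km 2 (Zone I, w=60) → cum 60
  km 8 (Zone II, w=30) → cum 90
  km 17 (Zone III, w=120) → cum 210
  km 21 (Zone IV, w=5) → cum 215
  km 25 (Zone V, w=9) → cum 224  ≥ 217 → median here
  km 32 (Zone VI, w=100) → cum 324
  km 42 (Zone VII, w=110) → cum 434
Optimal location: km 25.

x = 25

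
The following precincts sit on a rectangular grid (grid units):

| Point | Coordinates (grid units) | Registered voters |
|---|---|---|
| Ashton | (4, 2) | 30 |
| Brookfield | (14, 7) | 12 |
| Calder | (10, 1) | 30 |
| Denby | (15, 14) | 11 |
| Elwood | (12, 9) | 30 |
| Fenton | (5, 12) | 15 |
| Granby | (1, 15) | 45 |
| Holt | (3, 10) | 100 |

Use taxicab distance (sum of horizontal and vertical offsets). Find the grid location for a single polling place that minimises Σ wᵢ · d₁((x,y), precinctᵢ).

Manhattan distance separates: Σwᵢ(|x−xᵢ|+|y−yᵢ|) = Σwᵢ|x−xᵢ| + Σwᵢ|y−yᵢ|, so x and y are optimised independently as 1-D weighted medians.
Total weight W = 273; half = 136.5.
x-coordinate, sorted with cumulative weight:
  x=1 (Granby, w=45) cum 45
  x=3 (Holt, w=100) cum 145  ← median
  x=4 (Ashton, w=30) cum 175
  x=5 (Fenton, w=15) cum 190
  x=10 (Calder, w=30) cum 220
  x=12 (Elwood, w=30) cum 250
  x=14 (Brookfield, w=12) cum 262
  x=15 (Denby, w=11) cum 273
⇒ x* = 3
y-coordinate, sorted with cumulative weight:
  y=1 (Calder, w=30) cum 30
  y=2 (Ashton, w=30) cum 60
  y=7 (Brookfield, w=12) cum 72
  y=9 (Elwood, w=30) cum 102
  y=10 (Holt, w=100) cum 202  ← median
  y=12 (Fenton, w=15) cum 217
  y=14 (Denby, w=11) cum 228
  y=15 (Granby, w=45) cum 273
⇒ y* = 10

(3, 10)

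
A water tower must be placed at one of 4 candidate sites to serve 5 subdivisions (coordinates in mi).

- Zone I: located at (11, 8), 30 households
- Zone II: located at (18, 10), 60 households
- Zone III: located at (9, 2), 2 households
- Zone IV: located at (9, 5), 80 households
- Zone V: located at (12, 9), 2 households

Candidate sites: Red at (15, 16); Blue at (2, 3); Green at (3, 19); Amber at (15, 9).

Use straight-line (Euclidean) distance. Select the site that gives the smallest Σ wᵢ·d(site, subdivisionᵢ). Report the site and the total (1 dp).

Amber, total 914.8 mi

Total weighted distance at each candidate:
  Red (15, 16): total = 1718.9
  Blue (2, 3): total = 1976.6
  Green (3, 19): total = 2739.1
  Amber (15, 9): total = 914.8
Minimum is at Amber with total 914.8 mi.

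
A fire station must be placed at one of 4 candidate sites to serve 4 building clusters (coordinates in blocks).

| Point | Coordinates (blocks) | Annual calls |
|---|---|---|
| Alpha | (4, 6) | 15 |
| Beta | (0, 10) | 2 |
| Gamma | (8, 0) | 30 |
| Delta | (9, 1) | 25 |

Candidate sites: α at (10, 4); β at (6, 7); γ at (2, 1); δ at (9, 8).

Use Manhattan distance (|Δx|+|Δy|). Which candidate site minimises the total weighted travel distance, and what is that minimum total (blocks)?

Total weighted distance at each candidate:
  α (10, 4): total = 432
  β (6, 7): total = 558
  γ (2, 1): total = 512
  δ (9, 8): total = 572
Minimum is at α with total 432 blocks.

α, total 432 blocks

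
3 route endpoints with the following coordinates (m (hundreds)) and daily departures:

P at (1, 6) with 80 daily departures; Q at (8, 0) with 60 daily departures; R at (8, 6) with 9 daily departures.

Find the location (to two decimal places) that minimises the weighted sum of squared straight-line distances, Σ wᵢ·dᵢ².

(4.24, 3.58)

The minimiser of Σwᵢ‖p−pᵢ‖² is the weighted centroid p* = (Σwᵢpᵢ)/(Σwᵢ).
Σwᵢ = 149.
Σwᵢxᵢ = 80·1 + 60·8 + 9·8 = 632.
Σwᵢyᵢ = 80·6 + 60·0 + 9·6 = 534.
x* = 632/149 = 4.24, y* = 534/149 = 3.58.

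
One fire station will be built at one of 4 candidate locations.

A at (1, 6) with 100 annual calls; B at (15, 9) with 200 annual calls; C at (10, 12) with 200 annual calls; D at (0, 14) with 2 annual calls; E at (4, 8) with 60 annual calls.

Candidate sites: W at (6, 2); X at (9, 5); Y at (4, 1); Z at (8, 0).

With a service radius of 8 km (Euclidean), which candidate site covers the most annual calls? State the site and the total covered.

X, covering 460

Coverage radius r = 8 km; a point is covered iff (Δx)²+(Δy)² ≤ 8² = 64.
  W (6, 2): covers {A, E} → 160
  X (9, 5): covers {B, C, E} → 460
  Y (4, 1): covers {A, E} → 160
  Z (8, 0): covers {none} → 0
Maximum coverage at X: 460 annual calls.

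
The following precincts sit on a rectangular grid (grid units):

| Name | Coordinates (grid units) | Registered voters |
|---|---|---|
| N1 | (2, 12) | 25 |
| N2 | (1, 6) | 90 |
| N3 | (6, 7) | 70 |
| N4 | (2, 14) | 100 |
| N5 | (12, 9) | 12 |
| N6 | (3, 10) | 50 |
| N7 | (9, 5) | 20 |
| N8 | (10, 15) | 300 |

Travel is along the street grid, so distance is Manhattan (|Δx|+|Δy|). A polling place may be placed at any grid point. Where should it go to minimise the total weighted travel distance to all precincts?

Manhattan distance separates: Σwᵢ(|x−xᵢ|+|y−yᵢ|) = Σwᵢ|x−xᵢ| + Σwᵢ|y−yᵢ|, so x and y are optimised independently as 1-D weighted medians.
Total weight W = 667; half = 333.5.
x-coordinate, sorted with cumulative weight:
  x=1 (N2, w=90) cum 90
  x=2 (N1, w=25) cum 115
  x=2 (N4, w=100) cum 215
  x=3 (N6, w=50) cum 265
  x=6 (N3, w=70) cum 335  ← median
  x=9 (N7, w=20) cum 355
  x=10 (N8, w=300) cum 655
  x=12 (N5, w=12) cum 667
⇒ x* = 6
y-coordinate, sorted with cumulative weight:
  y=5 (N7, w=20) cum 20
  y=6 (N2, w=90) cum 110
  y=7 (N3, w=70) cum 180
  y=9 (N5, w=12) cum 192
  y=10 (N6, w=50) cum 242
  y=12 (N1, w=25) cum 267
  y=14 (N4, w=100) cum 367  ← median
  y=15 (N8, w=300) cum 667
⇒ y* = 14

(6, 14)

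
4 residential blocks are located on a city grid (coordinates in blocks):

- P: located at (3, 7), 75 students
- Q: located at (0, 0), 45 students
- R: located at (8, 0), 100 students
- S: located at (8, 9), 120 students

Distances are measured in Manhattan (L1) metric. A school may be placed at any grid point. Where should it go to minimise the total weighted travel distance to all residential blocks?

(8, 7)

Manhattan distance separates: Σwᵢ(|x−xᵢ|+|y−yᵢ|) = Σwᵢ|x−xᵢ| + Σwᵢ|y−yᵢ|, so x and y are optimised independently as 1-D weighted medians.
Total weight W = 340; half = 170.
x-coordinate, sorted with cumulative weight:
  x=0 (Q, w=45) cum 45
  x=3 (P, w=75) cum 120
  x=8 (R, w=100) cum 220  ← median
  x=8 (S, w=120) cum 340
⇒ x* = 8
y-coordinate, sorted with cumulative weight:
  y=0 (Q, w=45) cum 45
  y=0 (R, w=100) cum 145
  y=7 (P, w=75) cum 220  ← median
  y=9 (S, w=120) cum 340
⇒ y* = 7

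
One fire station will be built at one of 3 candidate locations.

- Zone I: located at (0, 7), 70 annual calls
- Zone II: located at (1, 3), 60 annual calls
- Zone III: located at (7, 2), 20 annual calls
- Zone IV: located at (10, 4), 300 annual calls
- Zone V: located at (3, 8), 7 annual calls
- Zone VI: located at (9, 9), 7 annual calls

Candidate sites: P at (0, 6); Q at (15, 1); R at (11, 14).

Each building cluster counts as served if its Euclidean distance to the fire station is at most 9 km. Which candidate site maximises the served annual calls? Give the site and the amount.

Q, covering 320

Coverage radius r = 9 km; a point is covered iff (Δx)²+(Δy)² ≤ 9² = 81.
  P (0, 6): covers {Zone I, Zone II, Zone III, Zone V} → 157
  Q (15, 1): covers {Zone III, Zone IV} → 320
  R (11, 14): covers {Zone VI} → 7
Maximum coverage at Q: 320 annual calls.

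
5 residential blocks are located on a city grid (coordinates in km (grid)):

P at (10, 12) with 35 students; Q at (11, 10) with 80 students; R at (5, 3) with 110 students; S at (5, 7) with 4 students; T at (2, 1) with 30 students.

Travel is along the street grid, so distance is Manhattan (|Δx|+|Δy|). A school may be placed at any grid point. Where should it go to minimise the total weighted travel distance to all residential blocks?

(5, 3)

Manhattan distance separates: Σwᵢ(|x−xᵢ|+|y−yᵢ|) = Σwᵢ|x−xᵢ| + Σwᵢ|y−yᵢ|, so x and y are optimised independently as 1-D weighted medians.
Total weight W = 259; half = 129.5.
x-coordinate, sorted with cumulative weight:
  x=2 (T, w=30) cum 30
  x=5 (R, w=110) cum 140  ← median
  x=5 (S, w=4) cum 144
  x=10 (P, w=35) cum 179
  x=11 (Q, w=80) cum 259
⇒ x* = 5
y-coordinate, sorted with cumulative weight:
  y=1 (T, w=30) cum 30
  y=3 (R, w=110) cum 140  ← median
  y=7 (S, w=4) cum 144
  y=10 (Q, w=80) cum 224
  y=12 (P, w=35) cum 259
⇒ y* = 3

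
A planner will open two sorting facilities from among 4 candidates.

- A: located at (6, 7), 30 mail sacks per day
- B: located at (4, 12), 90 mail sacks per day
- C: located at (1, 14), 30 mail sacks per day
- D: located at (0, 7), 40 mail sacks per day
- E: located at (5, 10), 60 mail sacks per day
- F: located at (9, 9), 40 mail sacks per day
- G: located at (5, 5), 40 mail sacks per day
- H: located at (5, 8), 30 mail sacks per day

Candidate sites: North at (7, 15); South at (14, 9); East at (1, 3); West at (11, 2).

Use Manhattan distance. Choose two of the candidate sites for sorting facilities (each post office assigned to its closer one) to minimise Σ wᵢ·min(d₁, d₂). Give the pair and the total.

Evaluate every pair (each demand assigned to the nearer of the two):
  {North, East}: total = 2470
  {North, South}: total = 2990
  {North, West}: total = 2990
  {South, East}: total = 3190
  {East, West}: total = 3410
  {South, West}: total = 4110
Best pair: {North, East} with total 2470.

{North, East}, total 2470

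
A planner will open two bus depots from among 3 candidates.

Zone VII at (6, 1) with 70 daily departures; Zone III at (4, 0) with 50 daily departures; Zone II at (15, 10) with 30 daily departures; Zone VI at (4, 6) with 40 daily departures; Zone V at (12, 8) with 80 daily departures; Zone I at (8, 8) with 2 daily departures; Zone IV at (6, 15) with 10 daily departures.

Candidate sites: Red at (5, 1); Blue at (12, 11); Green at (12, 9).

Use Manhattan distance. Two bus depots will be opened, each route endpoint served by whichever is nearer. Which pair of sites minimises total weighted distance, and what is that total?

{Red, Green}, total 740

Evaluate every pair (each demand assigned to the nearer of the two):
  {Red, Green}: total = 740
  {Red, Blue}: total = 884
  {Blue, Green}: total = 2580
Best pair: {Red, Green} with total 740.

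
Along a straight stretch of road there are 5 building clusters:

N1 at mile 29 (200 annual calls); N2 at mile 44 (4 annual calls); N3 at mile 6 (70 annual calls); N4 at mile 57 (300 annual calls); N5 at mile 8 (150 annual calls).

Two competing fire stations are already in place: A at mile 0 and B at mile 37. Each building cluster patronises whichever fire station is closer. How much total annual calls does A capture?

The indifferent point is the midpoint (0+37)/2 = 18.5; building clusters left of it (closer to A at 0) go to A, those right go to B.
  N3 at 6 (w=70) → A
  N5 at 8 (w=150) → A
  N1 at 29 (w=200) → B
  N2 at 44 (w=4) → B
  N4 at 57 (w=300) → B
A captures 220; B captures 504.

220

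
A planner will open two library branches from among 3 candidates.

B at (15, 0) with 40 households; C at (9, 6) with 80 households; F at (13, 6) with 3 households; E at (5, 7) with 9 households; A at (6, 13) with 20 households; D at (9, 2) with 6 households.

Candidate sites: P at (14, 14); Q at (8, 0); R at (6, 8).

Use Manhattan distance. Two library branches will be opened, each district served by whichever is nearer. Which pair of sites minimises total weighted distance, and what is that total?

Evaluate every pair (each demand assigned to the nearer of the two):
  {Q, R}: total = 843
  {P, Q}: total = 1155
  {P, R}: total = 1199
Best pair: {Q, R} with total 843.

{Q, R}, total 843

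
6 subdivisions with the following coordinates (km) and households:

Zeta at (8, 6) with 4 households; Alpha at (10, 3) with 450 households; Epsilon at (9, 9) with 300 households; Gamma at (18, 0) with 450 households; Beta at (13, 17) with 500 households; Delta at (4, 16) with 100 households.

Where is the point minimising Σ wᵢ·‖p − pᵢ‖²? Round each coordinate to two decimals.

(12.32, 7.86)

The minimiser of Σwᵢ‖p−pᵢ‖² is the weighted centroid p* = (Σwᵢpᵢ)/(Σwᵢ).
Σwᵢ = 1804.
Σwᵢxᵢ = 4·8 + 450·10 + 300·9 + 450·18 + 500·13 + 100·4 = 22232.
Σwᵢyᵢ = 4·6 + 450·3 + 300·9 + 450·0 + 500·17 + 100·16 = 14174.
x* = 22232/1804 = 12.32, y* = 14174/1804 = 7.86.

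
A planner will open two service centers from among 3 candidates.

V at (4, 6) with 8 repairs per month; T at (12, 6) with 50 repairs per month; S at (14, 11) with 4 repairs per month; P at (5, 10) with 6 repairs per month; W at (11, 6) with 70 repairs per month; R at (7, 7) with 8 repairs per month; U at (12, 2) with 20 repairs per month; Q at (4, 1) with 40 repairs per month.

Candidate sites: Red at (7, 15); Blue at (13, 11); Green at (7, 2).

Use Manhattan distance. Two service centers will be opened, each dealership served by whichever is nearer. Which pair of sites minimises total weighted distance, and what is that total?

{Blue, Green}, total 1204

Evaluate every pair (each demand assigned to the nearer of the two):
  {Blue, Green}: total = 1204
  {Red, Green}: total = 1452
  {Red, Blue}: total = 1876
Best pair: {Blue, Green} with total 1204.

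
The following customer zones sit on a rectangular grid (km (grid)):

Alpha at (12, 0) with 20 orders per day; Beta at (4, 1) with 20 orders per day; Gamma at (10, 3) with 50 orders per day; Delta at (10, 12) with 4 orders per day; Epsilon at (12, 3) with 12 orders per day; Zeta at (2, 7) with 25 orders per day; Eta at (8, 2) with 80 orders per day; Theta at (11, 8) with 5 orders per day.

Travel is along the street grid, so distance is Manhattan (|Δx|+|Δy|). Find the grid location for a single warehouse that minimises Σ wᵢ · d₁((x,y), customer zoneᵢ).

(8, 2)

Manhattan distance separates: Σwᵢ(|x−xᵢ|+|y−yᵢ|) = Σwᵢ|x−xᵢ| + Σwᵢ|y−yᵢ|, so x and y are optimised independently as 1-D weighted medians.
Total weight W = 216; half = 108.
x-coordinate, sorted with cumulative weight:
  x=2 (Zeta, w=25) cum 25
  x=4 (Beta, w=20) cum 45
  x=8 (Eta, w=80) cum 125  ← median
  x=10 (Gamma, w=50) cum 175
  x=10 (Delta, w=4) cum 179
  x=11 (Theta, w=5) cum 184
  x=12 (Alpha, w=20) cum 204
  x=12 (Epsilon, w=12) cum 216
⇒ x* = 8
y-coordinate, sorted with cumulative weight:
  y=0 (Alpha, w=20) cum 20
  y=1 (Beta, w=20) cum 40
  y=2 (Eta, w=80) cum 120  ← median
  y=3 (Gamma, w=50) cum 170
  y=3 (Epsilon, w=12) cum 182
  y=7 (Zeta, w=25) cum 207
  y=8 (Theta, w=5) cum 212
  y=12 (Delta, w=4) cum 216
⇒ y* = 2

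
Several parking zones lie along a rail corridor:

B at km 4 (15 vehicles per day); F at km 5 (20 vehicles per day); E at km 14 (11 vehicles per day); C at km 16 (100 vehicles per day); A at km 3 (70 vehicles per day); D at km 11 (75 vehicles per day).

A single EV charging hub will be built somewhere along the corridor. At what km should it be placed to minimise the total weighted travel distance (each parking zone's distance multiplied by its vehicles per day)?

x = 11

For a sum of weighted absolute distances on a line, the optimum is the weighted median (not the mean). Total weight W = 291; half-weight = 145.5.
Sort by position and accumulate weight:
  km 3 (A, w=70) → cum 70
  km 4 (B, w=15) → cum 85
  km 5 (F, w=20) → cum 105
  km 11 (D, w=75) → cum 180  ≥ 145.5 → median here
  km 14 (E, w=11) → cum 191
  km 16 (C, w=100) → cum 291
Optimal location: km 11.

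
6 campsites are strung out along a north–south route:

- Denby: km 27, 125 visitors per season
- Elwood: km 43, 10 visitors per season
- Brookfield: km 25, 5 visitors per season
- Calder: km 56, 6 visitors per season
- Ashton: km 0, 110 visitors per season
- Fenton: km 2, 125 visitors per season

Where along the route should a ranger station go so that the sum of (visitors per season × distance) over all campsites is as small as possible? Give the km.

x = 2

For a sum of weighted absolute distances on a line, the optimum is the weighted median (not the mean). Total weight W = 381; half-weight = 190.5.
Sort by position and accumulate weight:
  km 0 (Ashton, w=110) → cum 110
  km 2 (Fenton, w=125) → cum 235  ≥ 190.5 → median here
  km 25 (Brookfield, w=5) → cum 240
  km 27 (Denby, w=125) → cum 365
  km 43 (Elwood, w=10) → cum 375
  km 56 (Calder, w=6) → cum 381
Optimal location: km 2.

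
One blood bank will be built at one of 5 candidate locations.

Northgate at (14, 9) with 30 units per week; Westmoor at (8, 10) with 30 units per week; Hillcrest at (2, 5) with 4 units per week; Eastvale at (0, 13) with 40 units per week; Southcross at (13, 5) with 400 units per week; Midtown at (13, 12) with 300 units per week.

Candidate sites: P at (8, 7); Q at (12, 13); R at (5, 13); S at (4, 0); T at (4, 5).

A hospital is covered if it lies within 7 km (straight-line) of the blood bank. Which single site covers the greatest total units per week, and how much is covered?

Coverage radius r = 7 km; a point is covered iff (Δx)²+(Δy)² ≤ 7² = 49.
  P (8, 7): covers {Northgate, Westmoor, Hillcrest, Southcross} → 464
  Q (12, 13): covers {Northgate, Westmoor, Midtown} → 360
  R (5, 13): covers {Westmoor, Eastvale} → 70
  S (4, 0): covers {Hillcrest} → 4
  T (4, 5): covers {Westmoor, Hillcrest} → 34
Maximum coverage at P: 464 units per week.

P, covering 464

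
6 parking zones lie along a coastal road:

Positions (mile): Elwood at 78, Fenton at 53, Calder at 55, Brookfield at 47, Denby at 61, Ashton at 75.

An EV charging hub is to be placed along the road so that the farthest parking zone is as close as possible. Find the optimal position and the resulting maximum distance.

The 1-center on a line is the midpoint of the two extreme points: leftmost at 47, rightmost at 78.
Optimal location = (47 + 78)/2 = 62.5; maximum distance = (78 − 47)/2 = 15.5.

location 62.5, max distance 15.5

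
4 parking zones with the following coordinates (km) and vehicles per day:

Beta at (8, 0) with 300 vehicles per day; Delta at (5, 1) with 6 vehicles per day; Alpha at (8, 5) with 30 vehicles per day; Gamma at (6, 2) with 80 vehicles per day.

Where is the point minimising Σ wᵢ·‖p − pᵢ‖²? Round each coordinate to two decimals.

(7.57, 0.76)

The minimiser of Σwᵢ‖p−pᵢ‖² is the weighted centroid p* = (Σwᵢpᵢ)/(Σwᵢ).
Σwᵢ = 416.
Σwᵢxᵢ = 300·8 + 6·5 + 30·8 + 80·6 = 3150.
Σwᵢyᵢ = 300·0 + 6·1 + 30·5 + 80·2 = 316.
x* = 3150/416 = 7.57, y* = 316/416 = 0.76.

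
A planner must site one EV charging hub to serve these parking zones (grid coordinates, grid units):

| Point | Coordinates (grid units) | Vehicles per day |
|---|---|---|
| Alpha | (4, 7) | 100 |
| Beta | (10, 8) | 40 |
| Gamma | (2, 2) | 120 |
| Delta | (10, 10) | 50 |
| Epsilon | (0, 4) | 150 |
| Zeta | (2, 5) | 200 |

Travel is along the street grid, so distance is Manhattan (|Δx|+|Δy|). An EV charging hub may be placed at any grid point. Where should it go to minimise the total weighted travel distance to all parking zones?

(2, 5)

Manhattan distance separates: Σwᵢ(|x−xᵢ|+|y−yᵢ|) = Σwᵢ|x−xᵢ| + Σwᵢ|y−yᵢ|, so x and y are optimised independently as 1-D weighted medians.
Total weight W = 660; half = 330.
x-coordinate, sorted with cumulative weight:
  x=0 (Epsilon, w=150) cum 150
  x=2 (Gamma, w=120) cum 270
  x=2 (Zeta, w=200) cum 470  ← median
  x=4 (Alpha, w=100) cum 570
  x=10 (Beta, w=40) cum 610
  x=10 (Delta, w=50) cum 660
⇒ x* = 2
y-coordinate, sorted with cumulative weight:
  y=2 (Gamma, w=120) cum 120
  y=4 (Epsilon, w=150) cum 270
  y=5 (Zeta, w=200) cum 470  ← median
  y=7 (Alpha, w=100) cum 570
  y=8 (Beta, w=40) cum 610
  y=10 (Delta, w=50) cum 660
⇒ y* = 5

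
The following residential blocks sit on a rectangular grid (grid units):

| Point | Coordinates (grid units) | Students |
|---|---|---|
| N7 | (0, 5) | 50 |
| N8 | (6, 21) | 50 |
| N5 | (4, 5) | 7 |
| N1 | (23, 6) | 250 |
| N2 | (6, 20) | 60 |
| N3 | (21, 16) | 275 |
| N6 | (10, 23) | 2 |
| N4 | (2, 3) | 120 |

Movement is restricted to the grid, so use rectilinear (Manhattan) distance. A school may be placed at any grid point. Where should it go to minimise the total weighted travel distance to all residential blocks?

Manhattan distance separates: Σwᵢ(|x−xᵢ|+|y−yᵢ|) = Σwᵢ|x−xᵢ| + Σwᵢ|y−yᵢ|, so x and y are optimised independently as 1-D weighted medians.
Total weight W = 814; half = 407.
x-coordinate, sorted with cumulative weight:
  x=0 (N7, w=50) cum 50
  x=2 (N4, w=120) cum 170
  x=4 (N5, w=7) cum 177
  x=6 (N8, w=50) cum 227
  x=6 (N2, w=60) cum 287
  x=10 (N6, w=2) cum 289
  x=21 (N3, w=275) cum 564  ← median
  x=23 (N1, w=250) cum 814
⇒ x* = 21
y-coordinate, sorted with cumulative weight:
  y=3 (N4, w=120) cum 120
  y=5 (N7, w=50) cum 170
  y=5 (N5, w=7) cum 177
  y=6 (N1, w=250) cum 427  ← median
  y=16 (N3, w=275) cum 702
  y=20 (N2, w=60) cum 762
  y=21 (N8, w=50) cum 812
  y=23 (N6, w=2) cum 814
⇒ y* = 6

(21, 6)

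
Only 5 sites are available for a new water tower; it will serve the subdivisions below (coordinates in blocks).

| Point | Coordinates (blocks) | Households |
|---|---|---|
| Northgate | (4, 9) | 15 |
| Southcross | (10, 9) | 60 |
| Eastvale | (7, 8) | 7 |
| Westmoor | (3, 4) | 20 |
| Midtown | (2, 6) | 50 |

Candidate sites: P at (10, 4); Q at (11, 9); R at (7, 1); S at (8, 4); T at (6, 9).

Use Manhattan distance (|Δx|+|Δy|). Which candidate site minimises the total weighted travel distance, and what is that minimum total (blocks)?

T, total 794 blocks

Total weighted distance at each candidate:
  P (10, 4): total = 1154
  Q (11, 9): total = 1060
  R (7, 1): total = 1514
  S (8, 4): total = 1090
  T (6, 9): total = 794
Minimum is at T with total 794 blocks.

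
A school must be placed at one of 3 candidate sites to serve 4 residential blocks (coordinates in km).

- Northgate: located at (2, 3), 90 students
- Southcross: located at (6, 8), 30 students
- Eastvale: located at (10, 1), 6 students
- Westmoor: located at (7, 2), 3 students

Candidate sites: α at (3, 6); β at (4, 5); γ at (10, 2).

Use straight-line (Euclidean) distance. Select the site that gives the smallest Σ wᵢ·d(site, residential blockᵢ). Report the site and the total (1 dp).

Total weighted distance at each candidate:
  α (3, 6): total = 461.4
  β (4, 5): total = 418.7
  γ (10, 2): total = 956.9
Minimum is at β with total 418.7 km.

β, total 418.7 km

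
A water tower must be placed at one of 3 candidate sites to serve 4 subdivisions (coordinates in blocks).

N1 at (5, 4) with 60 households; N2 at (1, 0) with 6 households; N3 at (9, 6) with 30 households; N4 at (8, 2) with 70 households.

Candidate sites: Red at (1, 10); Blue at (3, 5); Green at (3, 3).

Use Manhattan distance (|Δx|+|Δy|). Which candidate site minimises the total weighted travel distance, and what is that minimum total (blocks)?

Green, total 900 blocks

Total weighted distance at each candidate:
  Red (1, 10): total = 2070
  Blue (3, 5): total = 992
  Green (3, 3): total = 900
Minimum is at Green with total 900 blocks.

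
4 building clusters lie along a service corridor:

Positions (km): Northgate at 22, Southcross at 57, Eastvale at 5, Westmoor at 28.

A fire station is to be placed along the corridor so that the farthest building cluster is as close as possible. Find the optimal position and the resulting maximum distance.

location 31, max distance 26

The 1-center on a line is the midpoint of the two extreme points: leftmost at 5, rightmost at 57.
Optimal location = (5 + 57)/2 = 31; maximum distance = (57 − 5)/2 = 26.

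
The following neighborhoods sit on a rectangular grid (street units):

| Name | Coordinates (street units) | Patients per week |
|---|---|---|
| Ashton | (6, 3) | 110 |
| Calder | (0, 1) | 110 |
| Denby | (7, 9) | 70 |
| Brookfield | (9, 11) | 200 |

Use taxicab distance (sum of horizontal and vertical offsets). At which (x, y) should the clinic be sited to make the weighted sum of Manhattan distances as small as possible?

(7, 9)

Manhattan distance separates: Σwᵢ(|x−xᵢ|+|y−yᵢ|) = Σwᵢ|x−xᵢ| + Σwᵢ|y−yᵢ|, so x and y are optimised independently as 1-D weighted medians.
Total weight W = 490; half = 245.
x-coordinate, sorted with cumulative weight:
  x=0 (Calder, w=110) cum 110
  x=6 (Ashton, w=110) cum 220
  x=7 (Denby, w=70) cum 290  ← median
  x=9 (Brookfield, w=200) cum 490
⇒ x* = 7
y-coordinate, sorted with cumulative weight:
  y=1 (Calder, w=110) cum 110
  y=3 (Ashton, w=110) cum 220
  y=9 (Denby, w=70) cum 290  ← median
  y=11 (Brookfield, w=200) cum 490
⇒ y* = 9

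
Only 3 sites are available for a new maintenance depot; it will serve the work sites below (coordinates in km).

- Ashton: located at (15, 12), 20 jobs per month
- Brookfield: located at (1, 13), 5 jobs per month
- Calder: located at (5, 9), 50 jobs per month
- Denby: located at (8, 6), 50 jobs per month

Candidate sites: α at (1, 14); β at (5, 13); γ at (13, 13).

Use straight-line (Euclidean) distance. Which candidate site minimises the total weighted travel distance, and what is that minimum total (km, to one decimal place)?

Total weighted distance at each candidate:
  α (1, 14): total = 1139.5
  β (5, 13): total = 801.8
  γ (13, 13): total = 982.1
Minimum is at β with total 801.8 km.

β, total 801.8 km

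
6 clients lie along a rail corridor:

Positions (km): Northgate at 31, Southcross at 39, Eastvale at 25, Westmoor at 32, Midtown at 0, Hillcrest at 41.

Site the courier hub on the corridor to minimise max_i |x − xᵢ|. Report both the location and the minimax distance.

The 1-center on a line is the midpoint of the two extreme points: leftmost at 0, rightmost at 41.
Optimal location = (0 + 41)/2 = 20.5; maximum distance = (41 − 0)/2 = 20.5.

location 20.5, max distance 20.5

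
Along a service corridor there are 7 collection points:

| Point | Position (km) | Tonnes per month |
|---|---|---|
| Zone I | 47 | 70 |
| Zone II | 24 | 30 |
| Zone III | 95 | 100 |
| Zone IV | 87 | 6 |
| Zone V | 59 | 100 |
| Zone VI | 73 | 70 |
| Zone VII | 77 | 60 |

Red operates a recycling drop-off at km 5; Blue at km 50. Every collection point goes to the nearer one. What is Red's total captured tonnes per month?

The indifferent point is the midpoint (5+50)/2 = 27.5; collection points left of it (closer to Red at 5) go to Red, those right go to Blue.
  Zone II at 24 (w=30) → Red
  Zone I at 47 (w=70) → Blue
  Zone V at 59 (w=100) → Blue
  Zone VI at 73 (w=70) → Blue
  Zone VII at 77 (w=60) → Blue
  Zone IV at 87 (w=6) → Blue
  Zone III at 95 (w=100) → Blue
Red captures 30; Blue captures 406.

30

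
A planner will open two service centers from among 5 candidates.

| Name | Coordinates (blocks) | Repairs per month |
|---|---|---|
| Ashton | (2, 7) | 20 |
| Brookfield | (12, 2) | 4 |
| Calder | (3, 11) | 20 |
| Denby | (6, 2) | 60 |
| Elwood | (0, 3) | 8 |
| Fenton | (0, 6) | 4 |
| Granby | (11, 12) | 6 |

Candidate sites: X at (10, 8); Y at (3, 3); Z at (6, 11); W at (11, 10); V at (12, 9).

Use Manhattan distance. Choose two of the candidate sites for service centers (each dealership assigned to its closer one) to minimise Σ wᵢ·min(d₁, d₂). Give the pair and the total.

Evaluate every pair (each demand assigned to the nearer of the two):
  {Y, Z}: total = 524
  {Y, W}: total = 596
  {Y, V}: total = 600
  {X, Y}: total = 610
  {Z, W}: total = 964
  {Z, V}: total = 968
  {X, Z}: total = 978
  {X, W}: total = 1172
  {X, V}: total = 1200
  {W, V}: total = 1444
Best pair: {Y, Z} with total 524.

{Y, Z}, total 524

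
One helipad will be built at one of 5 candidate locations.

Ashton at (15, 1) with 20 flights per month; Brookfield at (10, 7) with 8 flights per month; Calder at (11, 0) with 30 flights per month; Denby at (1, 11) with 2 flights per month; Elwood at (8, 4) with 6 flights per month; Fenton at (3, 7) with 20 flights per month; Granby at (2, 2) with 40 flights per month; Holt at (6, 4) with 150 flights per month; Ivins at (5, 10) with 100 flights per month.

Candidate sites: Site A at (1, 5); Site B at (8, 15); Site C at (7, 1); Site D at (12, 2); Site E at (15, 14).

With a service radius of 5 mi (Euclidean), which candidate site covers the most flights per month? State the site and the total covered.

Coverage radius r = 5 mi; a point is covered iff (Δx)²+(Δy)² ≤ 5² = 25.
  Site A (1, 5): covers {Fenton, Granby} → 60
  Site B (8, 15): covers {none} → 0
  Site C (7, 1): covers {Calder, Elwood, Holt} → 186
  Site D (12, 2): covers {Ashton, Calder, Elwood} → 56
  Site E (15, 14): covers {none} → 0
Maximum coverage at Site C: 186 flights per month.

Site C, covering 186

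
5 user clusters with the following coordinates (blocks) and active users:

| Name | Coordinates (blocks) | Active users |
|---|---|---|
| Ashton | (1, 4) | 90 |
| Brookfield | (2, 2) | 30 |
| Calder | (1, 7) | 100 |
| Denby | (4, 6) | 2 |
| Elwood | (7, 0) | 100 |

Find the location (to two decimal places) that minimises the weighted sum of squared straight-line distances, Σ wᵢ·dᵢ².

(2.98, 3.52)

The minimiser of Σwᵢ‖p−pᵢ‖² is the weighted centroid p* = (Σwᵢpᵢ)/(Σwᵢ).
Σwᵢ = 322.
Σwᵢxᵢ = 90·1 + 30·2 + 100·1 + 2·4 + 100·7 = 958.
Σwᵢyᵢ = 90·4 + 30·2 + 100·7 + 2·6 + 100·0 = 1132.
x* = 958/322 = 2.98, y* = 1132/322 = 3.52.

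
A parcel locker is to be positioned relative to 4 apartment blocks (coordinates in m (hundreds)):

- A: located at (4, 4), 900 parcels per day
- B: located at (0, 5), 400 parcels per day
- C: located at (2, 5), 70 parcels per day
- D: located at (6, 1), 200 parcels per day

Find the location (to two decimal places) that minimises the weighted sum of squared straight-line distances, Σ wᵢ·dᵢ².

(3.15, 3.92)

The minimiser of Σwᵢ‖p−pᵢ‖² is the weighted centroid p* = (Σwᵢpᵢ)/(Σwᵢ).
Σwᵢ = 1570.
Σwᵢxᵢ = 900·4 + 400·0 + 70·2 + 200·6 = 4940.
Σwᵢyᵢ = 900·4 + 400·5 + 70·5 + 200·1 = 6150.
x* = 4940/1570 = 3.15, y* = 6150/1570 = 3.92.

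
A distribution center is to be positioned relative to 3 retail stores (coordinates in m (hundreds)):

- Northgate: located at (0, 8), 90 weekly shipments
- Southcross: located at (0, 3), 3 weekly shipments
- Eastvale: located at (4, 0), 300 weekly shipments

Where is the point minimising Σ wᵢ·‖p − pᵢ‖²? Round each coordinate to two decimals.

The minimiser of Σwᵢ‖p−pᵢ‖² is the weighted centroid p* = (Σwᵢpᵢ)/(Σwᵢ).
Σwᵢ = 393.
Σwᵢxᵢ = 90·0 + 3·0 + 300·4 = 1200.
Σwᵢyᵢ = 90·8 + 3·3 + 300·0 = 729.
x* = 1200/393 = 3.05, y* = 729/393 = 1.85.

(3.05, 1.85)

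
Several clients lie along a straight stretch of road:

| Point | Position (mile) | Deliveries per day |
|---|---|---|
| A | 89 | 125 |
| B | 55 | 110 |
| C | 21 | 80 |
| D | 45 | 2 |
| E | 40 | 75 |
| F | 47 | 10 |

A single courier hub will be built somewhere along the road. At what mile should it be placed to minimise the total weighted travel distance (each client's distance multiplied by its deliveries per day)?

x = 55

For a sum of weighted absolute distances on a line, the optimum is the weighted median (not the mean). Total weight W = 402; half-weight = 201.
Sort by position and accumulate weight:
  mile 21 (C, w=80) → cum 80
  mile 40 (E, w=75) → cum 155
  mile 45 (D, w=2) → cum 157
  mile 47 (F, w=10) → cum 167
  mile 55 (B, w=110) → cum 277  ≥ 201 → median here
  mile 89 (A, w=125) → cum 402
Optimal location: mile 55.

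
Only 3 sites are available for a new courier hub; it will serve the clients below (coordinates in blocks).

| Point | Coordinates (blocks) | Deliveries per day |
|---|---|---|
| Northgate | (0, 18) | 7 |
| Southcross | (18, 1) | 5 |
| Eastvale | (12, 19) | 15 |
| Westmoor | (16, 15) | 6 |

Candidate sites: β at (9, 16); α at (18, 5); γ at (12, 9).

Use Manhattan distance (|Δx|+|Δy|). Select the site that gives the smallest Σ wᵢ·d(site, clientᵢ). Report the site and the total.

β, total 335 blocks

Total weighted distance at each candidate:
  β (9, 16): total = 335
  α (18, 5): total = 609
  γ (12, 9): total = 427
Minimum is at β with total 335 blocks.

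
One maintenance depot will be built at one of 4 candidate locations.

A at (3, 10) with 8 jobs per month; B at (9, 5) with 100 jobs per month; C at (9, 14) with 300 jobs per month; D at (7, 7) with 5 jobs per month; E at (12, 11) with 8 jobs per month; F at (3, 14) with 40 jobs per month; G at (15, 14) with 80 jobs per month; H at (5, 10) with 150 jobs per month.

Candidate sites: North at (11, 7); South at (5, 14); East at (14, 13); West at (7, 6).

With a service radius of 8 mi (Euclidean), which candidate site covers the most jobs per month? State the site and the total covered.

North, covering 563

Coverage radius r = 8 mi; a point is covered iff (Δx)²+(Δy)² ≤ 8² = 64.
  North (11, 7): covers {B, C, D, E, H} → 563
  South (5, 14): covers {A, C, D, E, F, H} → 511
  East (14, 13): covers {C, E, G} → 388
  West (7, 6): covers {A, B, D, E, H} → 271
Maximum coverage at North: 563 jobs per month.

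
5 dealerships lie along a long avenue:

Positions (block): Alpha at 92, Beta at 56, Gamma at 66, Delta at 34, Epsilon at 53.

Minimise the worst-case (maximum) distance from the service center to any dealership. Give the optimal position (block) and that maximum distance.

The 1-center on a line is the midpoint of the two extreme points: leftmost at 34, rightmost at 92.
Optimal location = (34 + 92)/2 = 63; maximum distance = (92 − 34)/2 = 29.

location 63, max distance 29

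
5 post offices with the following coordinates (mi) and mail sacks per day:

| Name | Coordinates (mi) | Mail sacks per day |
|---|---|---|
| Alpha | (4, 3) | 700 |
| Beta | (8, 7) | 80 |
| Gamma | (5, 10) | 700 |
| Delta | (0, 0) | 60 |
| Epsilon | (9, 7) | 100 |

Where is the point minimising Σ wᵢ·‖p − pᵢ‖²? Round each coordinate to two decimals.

(4.78, 6.32)

The minimiser of Σwᵢ‖p−pᵢ‖² is the weighted centroid p* = (Σwᵢpᵢ)/(Σwᵢ).
Σwᵢ = 1640.
Σwᵢxᵢ = 700·4 + 80·8 + 700·5 + 60·0 + 100·9 = 7840.
Σwᵢyᵢ = 700·3 + 80·7 + 700·10 + 60·0 + 100·7 = 10360.
x* = 7840/1640 = 4.78, y* = 10360/1640 = 6.32.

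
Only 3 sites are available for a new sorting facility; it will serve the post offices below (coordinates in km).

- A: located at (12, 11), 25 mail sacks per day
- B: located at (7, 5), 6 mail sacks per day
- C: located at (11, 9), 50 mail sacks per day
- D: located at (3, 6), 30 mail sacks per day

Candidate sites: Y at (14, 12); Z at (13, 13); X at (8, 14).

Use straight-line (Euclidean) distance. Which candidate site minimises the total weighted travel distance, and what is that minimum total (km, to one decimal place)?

Y, total 703.3 km

Total weighted distance at each candidate:
  Y (14, 12): total = 703.3
  Z (13, 13): total = 705.7
  X (8, 14): total = 753.9
Minimum is at Y with total 703.3 km.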